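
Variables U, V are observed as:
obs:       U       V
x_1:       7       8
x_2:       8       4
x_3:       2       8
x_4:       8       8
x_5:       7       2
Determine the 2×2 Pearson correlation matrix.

Step 1 — column means:
  mean(U) = (7 + 8 + 2 + 8 + 7) / 5 = 32/5 = 6.4
  mean(V) = (8 + 4 + 8 + 8 + 2) / 5 = 30/5 = 6

Step 2 — sample variances and covariances s[i,j] = (1/(n-1)) · Σ_k (x_{k,i} - mean_i) · (x_{k,j} - mean_j), with n-1 = 4:
  s[U,U] = ((0.6)·(0.6) + (1.6)·(1.6) + (-4.4)·(-4.4) + (1.6)·(1.6) + (0.6)·(0.6)) / 4 = 25.2/4 = 6.3
  s[U,V] = ((0.6)·(2) + (1.6)·(-2) + (-4.4)·(2) + (1.6)·(2) + (0.6)·(-4)) / 4 = -10/4 = -2.5
  s[V,V] = ((2)·(2) + (-2)·(-2) + (2)·(2) + (2)·(2) + (-4)·(-4)) / 4 = 32/4 = 8
  Sample standard deviations s_i = √(s[i,i]):
  s(U) = √(6.3) = 2.51
  s(V) = √(8) = 2.8284

Step 3 — r_{ij} = s_{ij} / (s_i · s_j):
  r[U,U] = 1 (diagonal).
  r[U,V] = -2.5 / (2.51 · 2.8284) = -2.5 / 7.0993 = -0.3521
  r[V,V] = 1 (diagonal).

R is symmetric with unit diagonal. Assembling:

R = [[1, -0.3521],
 [-0.3521, 1]]


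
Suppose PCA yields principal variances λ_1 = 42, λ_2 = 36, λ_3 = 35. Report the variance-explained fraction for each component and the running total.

Step 1 — total variance = trace(Sigma) = Σ λ_i = 42 + 36 + 35 = 113.

Step 2 — fraction explained by component i = λ_i / Σ λ:
  PC1: 42/113 = 0.3717
  PC2: 36/113 = 0.3186
  PC3: 35/113 = 0.3097

Step 3 — cumulative fraction after k components = (λ_1 + ... + λ_k) / Σ λ:
  k = 1: 42/113 = 0.3717
  k = 2: (42 + 36)/113 = 78/113 = 0.6903
  k = 3: (42 + 36 + 35)/113 = 113/113 = 1

Summary (fraction, with percent):

explained: PC1 0.3717 (37.17%), PC2 0.3186 (31.86%), PC3 0.3097 (30.97%);  cumulative: 0.3717, 0.6903, 1


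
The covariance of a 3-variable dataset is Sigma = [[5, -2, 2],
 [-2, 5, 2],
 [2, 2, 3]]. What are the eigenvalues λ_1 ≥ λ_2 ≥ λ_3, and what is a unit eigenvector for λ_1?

Step 1 — characteristic polynomial p(λ) = det(λI - Sigma) = λ³ - tr·λ² + c_1·λ - det, where tr = trace, c_1 = sum of the principal 2×2 minors, det = det(Sigma):
  tr = 5 + 5 + 3 = 13,
  c_1 = (5·5 - (-2)²) + (5·3 - (2)²) + (5·3 - (2)²) = 21 + 11 + 11 = 43,
  det = 5·(5·3 - (2)²) - (-2)·((-2)·3 - (2)·(2)) + (2)·((-2)·(2) - 5·(2)) = 5·(11) - (-2)·(-10) + (2)·(-14) = 7.
  So p(λ) = λ³ - 13λ² + 43λ - 7.
Step 2 — look for an integer root (rational root theorem: any rational root is an integer divisor of 7). Testing λ = 7:
  p(7) = 343 - 637 + 301 - 7 = 0  ✓
  Dividing out (λ - 7): p(λ) = (λ - 7)(λ² - 6λ + 1).
Step 3 — remaining eigenvalues from the quadratic λ² - 6λ + 1 = 0:
  Δ = 6² - 4·1 = 36 - 4 = 32,  λ = (6 ± √32)/2 = (6 ± 5.6569)/2 ≈ 5.8284 or 0.1716.
  Sorted: λ_1 = 7,  λ_2 = 5.8284,  λ_3 = 0.1716  (check: sum = 13 = tr ✓).

Step 4 — unit eigenvector for λ_1 = 7: v spans the null space of (Sigma - λ_1 I), whose rows are
  r_1 = (-2, -2, 2),  r_2 = (-2, -2, 2),  r_3 = (2, 2, -4).
  v is orthogonal to every row, so take v ∝ r_1 × r_3 = ((-2)·(-4) - (2)·(2), (2)·(2) - (-2)·(-4), (-2)·(2) - (-2)·(2)) = (4, -4, 0).
  Rescale (divide by 4): u = (1, -1, 0).
  ||u|| = √((1)² + (-1)² + (0)²) = √(2) ≈ 1.4142,  v_1 = u/||u|| ≈ (0.7071, -0.7071, 0) (||v_1|| = 1).

λ_1 = 7,  λ_2 = 5.8284,  λ_3 = 0.1716;  v_1 ≈ (0.7071, -0.7071, 0)


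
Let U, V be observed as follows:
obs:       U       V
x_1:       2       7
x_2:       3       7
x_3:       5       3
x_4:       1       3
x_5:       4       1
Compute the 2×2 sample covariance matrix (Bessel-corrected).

Step 1 — column means:
  mean(U) = (2 + 3 + 5 + 1 + 4) / 5 = 15/5 = 3
  mean(V) = (7 + 7 + 3 + 3 + 1) / 5 = 21/5 = 4.2

Step 2 — sample covariance S[i,j] = (1/(n-1)) · Σ_k (x_{k,i} - mean_i) · (x_{k,j} - mean_j), with n-1 = 4.
  S[U,U] = ((-1)·(-1) + (0)·(0) + (2)·(2) + (-2)·(-2) + (1)·(1)) / 4 = 10/4 = 2.5
  S[U,V] = ((-1)·(2.8) + (0)·(2.8) + (2)·(-1.2) + (-2)·(-1.2) + (1)·(-3.2)) / 4 = -6/4 = -1.5
  S[V,V] = ((2.8)·(2.8) + (2.8)·(2.8) + (-1.2)·(-1.2) + (-1.2)·(-1.2) + (-3.2)·(-3.2)) / 4 = 28.8/4 = 7.2

S is symmetric (S[j,i] = S[i,j]). Assembling:

S = [[2.5, -1.5],
 [-1.5, 7.2]]


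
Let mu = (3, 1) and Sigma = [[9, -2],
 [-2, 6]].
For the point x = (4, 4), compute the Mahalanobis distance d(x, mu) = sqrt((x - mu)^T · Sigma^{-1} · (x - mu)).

Step 1 — centre the observation: (x - mu) = (1, 3).

Step 2 — invert Sigma. det(Sigma) = 9·6 - (-2)² = 50.
  Sigma^{-1} = (1/det) · [[d, -b], [-b, a]] = [[0.12, 0.04],
 [0.04, 0.18]].

Step 3 — form the quadratic (x - mu)^T · Sigma^{-1} · (x - mu):
  Sigma^{-1} · (x - mu) = (0.24, 0.58).
  (x - mu)^T · [Sigma^{-1} · (x - mu)] = (1)·(0.24) + (3)·(0.58) = 1.98.

Step 4 — take square root: d = √(1.98) ≈ 1.4071.

d(x, mu) = √(1.98) ≈ 1.4071


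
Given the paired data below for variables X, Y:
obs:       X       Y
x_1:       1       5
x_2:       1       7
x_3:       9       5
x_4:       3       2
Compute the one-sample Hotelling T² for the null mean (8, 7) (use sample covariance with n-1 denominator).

Step 1 — sample mean vector:
  mean(X) = (1 + 1 + 9 + 3) / 4 = 14/4 = 3.5
  mean(Y) = (5 + 7 + 5 + 2) / 4 = 19/4 = 4.75
  x̄ = (3.5, 4.75),  deviation x̄ - mu_0 = (3.5, 4.75) - (8, 7) = (-4.5, -2.25).

Step 2 — sample covariance matrix, S[i,j] = (1/(n-1)) · Σ_k (x_{k,i} - mean_i) · (x_{k,j} - mean_j), divisor n-1 = 3:
  S[X,X] = ((-2.5)·(-2.5) + (-2.5)·(-2.5) + (5.5)·(5.5) + (-0.5)·(-0.5)) / 3 = 43/3 = 14.3333
  S[X,Y] = ((-2.5)·(0.25) + (-2.5)·(2.25) + (5.5)·(0.25) + (-0.5)·(-2.75)) / 3 = -3.5/3 = -1.1667
  S[Y,Y] = ((0.25)·(0.25) + (2.25)·(2.25) + (0.25)·(0.25) + (-2.75)·(-2.75)) / 3 = 12.75/3 = 4.25
  S = [[14.3333, -1.1667],
 [-1.1667, 4.25]].

Step 3 — invert S. det(S) = 14.3333·4.25 - (-1.1667)² = 59.5556.
  S^{-1} = (1/det) · [[d, -b], [-b, a]] = [[0.0714, 0.0196],
 [0.0196, 0.2407]].

Step 4 — quadratic form (x̄ - mu_0)^T · S^{-1} · (x̄ - mu_0):
  S^{-1} · (x̄ - mu_0) = (-0.3652, -0.6297),
  (x̄ - mu_0)^T · [...] = (-4.5)·(-0.3652) + (-2.25)·(-0.6297) = 3.0602.

Step 5 — scale by n: T² = 4 · 3.0602 = 12.2407.

T² ≈ 12.2407


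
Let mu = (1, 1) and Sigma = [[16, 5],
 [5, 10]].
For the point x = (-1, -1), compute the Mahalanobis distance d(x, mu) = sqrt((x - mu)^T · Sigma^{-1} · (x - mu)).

Step 1 — centre the observation: (x - mu) = (-2, -2).

Step 2 — invert Sigma. det(Sigma) = 16·10 - (5)² = 135.
  Sigma^{-1} = (1/det) · [[d, -b], [-b, a]] = [[0.0741, -0.037],
 [-0.037, 0.1185]].

Step 3 — form the quadratic (x - mu)^T · Sigma^{-1} · (x - mu):
  Sigma^{-1} · (x - mu) = (-0.0741, -0.163).
  (x - mu)^T · [Sigma^{-1} · (x - mu)] = (-2)·(-0.0741) + (-2)·(-0.163) = 0.4741.

Step 4 — take square root: d = √(0.4741) ≈ 0.6885.

d(x, mu) = √(0.4741) ≈ 0.6885


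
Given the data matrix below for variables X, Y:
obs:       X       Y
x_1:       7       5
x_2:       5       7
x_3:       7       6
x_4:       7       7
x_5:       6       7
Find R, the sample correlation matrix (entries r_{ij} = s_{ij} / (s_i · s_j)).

Step 1 — column means:
  mean(X) = (7 + 5 + 7 + 7 + 6) / 5 = 32/5 = 6.4
  mean(Y) = (5 + 7 + 6 + 7 + 7) / 5 = 32/5 = 6.4

Step 2 — sample variances and covariances s[i,j] = (1/(n-1)) · Σ_k (x_{k,i} - mean_i) · (x_{k,j} - mean_j), with n-1 = 4:
  s[X,X] = ((0.6)·(0.6) + (-1.4)·(-1.4) + (0.6)·(0.6) + (0.6)·(0.6) + (-0.4)·(-0.4)) / 4 = 3.2/4 = 0.8
  s[X,Y] = ((0.6)·(-1.4) + (-1.4)·(0.6) + (0.6)·(-0.4) + (0.6)·(0.6) + (-0.4)·(0.6)) / 4 = -1.8/4 = -0.45
  s[Y,Y] = ((-1.4)·(-1.4) + (0.6)·(0.6) + (-0.4)·(-0.4) + (0.6)·(0.6) + (0.6)·(0.6)) / 4 = 3.2/4 = 0.8
  Sample standard deviations s_i = √(s[i,i]):
  s(X) = √(0.8) = 0.8944
  s(Y) = √(0.8) = 0.8944

Step 3 — r_{ij} = s_{ij} / (s_i · s_j):
  r[X,X] = 1 (diagonal).
  r[X,Y] = -0.45 / (0.8944 · 0.8944) = -0.45 / 0.8 = -0.5625
  r[Y,Y] = 1 (diagonal).

R is symmetric with unit diagonal. Assembling:

R = [[1, -0.5625],
 [-0.5625, 1]]


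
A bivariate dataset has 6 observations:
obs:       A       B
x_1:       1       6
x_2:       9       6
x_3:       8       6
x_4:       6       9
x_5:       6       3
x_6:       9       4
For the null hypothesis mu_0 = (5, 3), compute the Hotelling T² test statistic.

Step 1 — sample mean vector:
  mean(A) = (1 + 9 + 8 + 6 + 6 + 9) / 6 = 39/6 = 6.5
  mean(B) = (6 + 6 + 6 + 9 + 3 + 4) / 6 = 34/6 = 5.6667
  x̄ = (6.5, 5.6667),  deviation x̄ - mu_0 = (6.5, 5.6667) - (5, 3) = (1.5, 2.6667).

Step 2 — sample covariance matrix, S[i,j] = (1/(n-1)) · Σ_k (x_{k,i} - mean_i) · (x_{k,j} - mean_j), divisor n-1 = 5:
  S[A,A] = ((-5.5)·(-5.5) + (2.5)·(2.5) + (1.5)·(1.5) + (-0.5)·(-0.5) + (-0.5)·(-0.5) + (2.5)·(2.5)) / 5 = 45.5/5 = 9.1
  S[A,B] = ((-5.5)·(0.3333) + (2.5)·(0.3333) + (1.5)·(0.3333) + (-0.5)·(3.3333) + (-0.5)·(-2.6667) + (2.5)·(-1.6667)) / 5 = -5/5 = -1
  S[B,B] = ((0.3333)·(0.3333) + (0.3333)·(0.3333) + (0.3333)·(0.3333) + (3.3333)·(3.3333) + (-2.6667)·(-2.6667) + (-1.6667)·(-1.6667)) / 5 = 21.3333/5 = 4.2667
  S = [[9.1, -1],
 [-1, 4.2667]].

Step 3 — invert S. det(S) = 9.1·4.2667 - (-1)² = 37.8267.
  S^{-1} = (1/det) · [[d, -b], [-b, a]] = [[0.1128, 0.0264],
 [0.0264, 0.2406]].

Step 4 — quadratic form (x̄ - mu_0)^T · S^{-1} · (x̄ - mu_0):
  S^{-1} · (x̄ - mu_0) = (0.2397, 0.6812),
  (x̄ - mu_0)^T · [...] = (1.5)·(0.2397) + (2.6667)·(0.6812) = 2.176.

Step 5 — scale by n: T² = 6 · 2.176 = 13.056.

T² ≈ 13.056


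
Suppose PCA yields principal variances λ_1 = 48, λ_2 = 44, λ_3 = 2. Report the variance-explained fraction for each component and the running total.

Step 1 — total variance = trace(Sigma) = Σ λ_i = 48 + 44 + 2 = 94.

Step 2 — fraction explained by component i = λ_i / Σ λ:
  PC1: 48/94 = 0.5106
  PC2: 44/94 = 0.4681
  PC3: 2/94 = 0.0213

Step 3 — cumulative fraction after k components = (λ_1 + ... + λ_k) / Σ λ:
  k = 1: 48/94 = 0.5106
  k = 2: (48 + 44)/94 = 92/94 = 0.9787
  k = 3: (48 + 44 + 2)/94 = 94/94 = 1

Summary (fraction, with percent):

explained: PC1 0.5106 (51.06%), PC2 0.4681 (46.81%), PC3 0.0213 (2.13%);  cumulative: 0.5106, 0.9787, 1


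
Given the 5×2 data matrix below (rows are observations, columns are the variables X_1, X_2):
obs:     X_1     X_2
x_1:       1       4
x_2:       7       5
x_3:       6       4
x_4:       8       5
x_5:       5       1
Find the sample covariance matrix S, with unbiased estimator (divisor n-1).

Step 1 — column means:
  mean(X_1) = (1 + 7 + 6 + 8 + 5) / 5 = 27/5 = 5.4
  mean(X_2) = (4 + 5 + 4 + 5 + 1) / 5 = 19/5 = 3.8

Step 2 — sample covariance S[i,j] = (1/(n-1)) · Σ_k (x_{k,i} - mean_i) · (x_{k,j} - mean_j), with n-1 = 4.
  S[X_1,X_1] = ((-4.4)·(-4.4) + (1.6)·(1.6) + (0.6)·(0.6) + (2.6)·(2.6) + (-0.4)·(-0.4)) / 4 = 29.2/4 = 7.3
  S[X_1,X_2] = ((-4.4)·(0.2) + (1.6)·(1.2) + (0.6)·(0.2) + (2.6)·(1.2) + (-0.4)·(-2.8)) / 4 = 5.4/4 = 1.35
  S[X_2,X_2] = ((0.2)·(0.2) + (1.2)·(1.2) + (0.2)·(0.2) + (1.2)·(1.2) + (-2.8)·(-2.8)) / 4 = 10.8/4 = 2.7

S is symmetric (S[j,i] = S[i,j]). Assembling:

S = [[7.3, 1.35],
 [1.35, 2.7]]


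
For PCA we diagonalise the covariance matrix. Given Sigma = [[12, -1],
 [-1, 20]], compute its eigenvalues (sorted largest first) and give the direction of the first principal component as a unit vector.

Step 1 — characteristic polynomial of 2×2 Sigma:
  det(Sigma - λI) = λ² - trace · λ + det = 0.
  trace = 12 + 20 = 32, det = 12·20 - (-1)² = 239.
Step 2 — discriminant:
  Δ = trace² - 4·det = 1024 - 956 = 68.
Step 3 — eigenvalues:
  λ = (trace ± √Δ)/2 = (32 ± 8.2462)/2,
  λ_1 = 20.1231,  λ_2 = 11.8769.

Step 4 — unit eigenvector for λ_1: solve (Sigma - λ_1 I)v = 0. First row:
  (12 - 20.1231)·v_x + (-1)·v_y = 0, i.e. (-8.1231)·v_x + (-1)·v_y = 0,
  so v ∝ (b, λ_1 - a) = (-1, 8.1231); multiply by -1 so the first entry is positive: u = (1, -8.1231).
  ||u|| = √((1)² + (-8.1231)²) = √(66.9848) ≈ 8.1844,
  v_1 = u/||u|| ≈ (0.1222, -0.9925) (||v_1|| = 1).

λ_1 = 20.1231,  λ_2 = 11.8769;  v_1 ≈ (0.1222, -0.9925)


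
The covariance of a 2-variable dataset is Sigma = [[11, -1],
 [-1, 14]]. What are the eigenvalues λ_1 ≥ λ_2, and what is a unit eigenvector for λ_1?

Step 1 — characteristic polynomial of 2×2 Sigma:
  det(Sigma - λI) = λ² - trace · λ + det = 0.
  trace = 11 + 14 = 25, det = 11·14 - (-1)² = 153.
Step 2 — discriminant:
  Δ = trace² - 4·det = 625 - 612 = 13.
Step 3 — eigenvalues:
  λ = (trace ± √Δ)/2 = (25 ± 3.6056)/2,
  λ_1 = 14.3028,  λ_2 = 10.6972.

Step 4 — unit eigenvector for λ_1: solve (Sigma - λ_1 I)v = 0. First row:
  (11 - 14.3028)·v_x + (-1)·v_y = 0, i.e. (-3.3028)·v_x + (-1)·v_y = 0,
  so v ∝ (b, λ_1 - a) = (-1, 3.3028); multiply by -1 so the first entry is positive: u = (1, -3.3028).
  ||u|| = √((1)² + (-3.3028)²) = √(11.9083) ≈ 3.4508,
  v_1 = u/||u|| ≈ (0.2898, -0.9571) (||v_1|| = 1).

λ_1 = 14.3028,  λ_2 = 10.6972;  v_1 ≈ (0.2898, -0.9571)


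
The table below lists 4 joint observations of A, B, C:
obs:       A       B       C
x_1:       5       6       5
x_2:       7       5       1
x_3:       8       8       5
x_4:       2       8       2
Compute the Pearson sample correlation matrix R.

Step 1 — column means:
  mean(A) = (5 + 7 + 8 + 2) / 4 = 22/4 = 5.5
  mean(B) = (6 + 5 + 8 + 8) / 4 = 27/4 = 6.75
  mean(C) = (5 + 1 + 5 + 2) / 4 = 13/4 = 3.25

Step 2 — sample variances and covariances s[i,j] = (1/(n-1)) · Σ_k (x_{k,i} - mean_i) · (x_{k,j} - mean_j), with n-1 = 3:
  s[A,A] = ((-0.5)·(-0.5) + (1.5)·(1.5) + (2.5)·(2.5) + (-3.5)·(-3.5)) / 3 = 21/3 = 7
  s[A,B] = ((-0.5)·(-0.75) + (1.5)·(-1.75) + (2.5)·(1.25) + (-3.5)·(1.25)) / 3 = -3.5/3 = -1.1667
  s[A,C] = ((-0.5)·(1.75) + (1.5)·(-2.25) + (2.5)·(1.75) + (-3.5)·(-1.25)) / 3 = 4.5/3 = 1.5
  s[B,B] = ((-0.75)·(-0.75) + (-1.75)·(-1.75) + (1.25)·(1.25) + (1.25)·(1.25)) / 3 = 6.75/3 = 2.25
  s[B,C] = ((-0.75)·(1.75) + (-1.75)·(-2.25) + (1.25)·(1.75) + (1.25)·(-1.25)) / 3 = 3.25/3 = 1.0833
  s[C,C] = ((1.75)·(1.75) + (-2.25)·(-2.25) + (1.75)·(1.75) + (-1.25)·(-1.25)) / 3 = 12.75/3 = 4.25
  Sample standard deviations s_i = √(s[i,i]):
  s(A) = √(7) = 2.6458
  s(B) = √(2.25) = 1.5
  s(C) = √(4.25) = 2.0616

Step 3 — r_{ij} = s_{ij} / (s_i · s_j):
  r[A,A] = 1 (diagonal).
  r[A,B] = -1.1667 / (2.6458 · 1.5) = -1.1667 / 3.9686 = -0.294
  r[A,C] = 1.5 / (2.6458 · 2.0616) = 1.5 / 5.4544 = 0.275
  r[B,B] = 1 (diagonal).
  r[B,C] = 1.0833 / (1.5 · 2.0616) = 1.0833 / 3.0923 = 0.3503
  r[C,C] = 1 (diagonal).

R is symmetric with unit diagonal. Assembling:

R = [[1, -0.294, 0.275],
 [-0.294, 1, 0.3503],
 [0.275, 0.3503, 1]]


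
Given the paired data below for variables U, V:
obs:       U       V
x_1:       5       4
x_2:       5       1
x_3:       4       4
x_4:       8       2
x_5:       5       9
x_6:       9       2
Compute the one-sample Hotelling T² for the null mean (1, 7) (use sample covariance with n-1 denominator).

Step 1 — sample mean vector:
  mean(U) = (5 + 5 + 4 + 8 + 5 + 9) / 6 = 36/6 = 6
  mean(V) = (4 + 1 + 4 + 2 + 9 + 2) / 6 = 22/6 = 3.6667
  x̄ = (6, 3.6667),  deviation x̄ - mu_0 = (6, 3.6667) - (1, 7) = (5, -3.3333).

Step 2 — sample covariance matrix, S[i,j] = (1/(n-1)) · Σ_k (x_{k,i} - mean_i) · (x_{k,j} - mean_j), divisor n-1 = 5:
  S[U,U] = ((-1)·(-1) + (-1)·(-1) + (-2)·(-2) + (2)·(2) + (-1)·(-1) + (3)·(3)) / 5 = 20/5 = 4
  S[U,V] = ((-1)·(0.3333) + (-1)·(-2.6667) + (-2)·(0.3333) + (2)·(-1.6667) + (-1)·(5.3333) + (3)·(-1.6667)) / 5 = -12/5 = -2.4
  S[V,V] = ((0.3333)·(0.3333) + (-2.6667)·(-2.6667) + (0.3333)·(0.3333) + (-1.6667)·(-1.6667) + (5.3333)·(5.3333) + (-1.6667)·(-1.6667)) / 5 = 41.3333/5 = 8.2667
  S = [[4, -2.4],
 [-2.4, 8.2667]].

Step 3 — invert S. det(S) = 4·8.2667 - (-2.4)² = 27.3067.
  S^{-1} = (1/det) · [[d, -b], [-b, a]] = [[0.3027, 0.0879],
 [0.0879, 0.1465]].

Step 4 — quadratic form (x̄ - mu_0)^T · S^{-1} · (x̄ - mu_0):
  S^{-1} · (x̄ - mu_0) = (1.2207, -0.0488),
  (x̄ - mu_0)^T · [...] = (5)·(1.2207) + (-3.3333)·(-0.0488) = 6.2663.

Step 5 — scale by n: T² = 6 · 6.2663 = 37.5977.

T² ≈ 37.5977


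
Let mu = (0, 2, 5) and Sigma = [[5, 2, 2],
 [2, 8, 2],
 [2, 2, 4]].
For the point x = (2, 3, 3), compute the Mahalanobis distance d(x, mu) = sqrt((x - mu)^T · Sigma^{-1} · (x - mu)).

Step 1 — centre the observation: (x - mu) = (2, 1, -2).

Step 2 — invert Sigma (cofactor / det for 3×3, or solve directly):
  Sigma^{-1} = [[0.2593, -0.037, -0.1111],
 [-0.037, 0.1481, -0.0556],
 [-0.1111, -0.0556, 0.3333]].

Step 3 — form the quadratic (x - mu)^T · Sigma^{-1} · (x - mu):
  Sigma^{-1} · (x - mu) = (0.7037, 0.1852, -0.9444).
  (x - mu)^T · [Sigma^{-1} · (x - mu)] = (2)·(0.7037) + (1)·(0.1852) + (-2)·(-0.9444) = 3.4815.

Step 4 — take square root: d = √(3.4815) ≈ 1.8659.

d(x, mu) = √(3.4815) ≈ 1.8659


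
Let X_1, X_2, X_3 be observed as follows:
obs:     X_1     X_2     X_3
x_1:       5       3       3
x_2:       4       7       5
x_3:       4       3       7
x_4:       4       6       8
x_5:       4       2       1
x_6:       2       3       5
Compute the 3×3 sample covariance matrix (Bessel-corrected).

Step 1 — column means:
  mean(X_1) = (5 + 4 + 4 + 4 + 4 + 2) / 6 = 23/6 = 3.8333
  mean(X_2) = (3 + 7 + 3 + 6 + 2 + 3) / 6 = 24/6 = 4
  mean(X_3) = (3 + 5 + 7 + 8 + 1 + 5) / 6 = 29/6 = 4.8333

Step 2 — sample covariance S[i,j] = (1/(n-1)) · Σ_k (x_{k,i} - mean_i) · (x_{k,j} - mean_j), with n-1 = 5.
  S[X_1,X_1] = ((1.1667)·(1.1667) + (0.1667)·(0.1667) + (0.1667)·(0.1667) + (0.1667)·(0.1667) + (0.1667)·(0.1667) + (-1.8333)·(-1.8333)) / 5 = 4.8333/5 = 0.9667
  S[X_1,X_2] = ((1.1667)·(-1) + (0.1667)·(3) + (0.1667)·(-1) + (0.1667)·(2) + (0.1667)·(-2) + (-1.8333)·(-1)) / 5 = 1/5 = 0.2
  S[X_1,X_3] = ((1.1667)·(-1.8333) + (0.1667)·(0.1667) + (0.1667)·(2.1667) + (0.1667)·(3.1667) + (0.1667)·(-3.8333) + (-1.8333)·(0.1667)) / 5 = -2.1667/5 = -0.4333
  S[X_2,X_2] = ((-1)·(-1) + (3)·(3) + (-1)·(-1) + (2)·(2) + (-2)·(-2) + (-1)·(-1)) / 5 = 20/5 = 4
  S[X_2,X_3] = ((-1)·(-1.8333) + (3)·(0.1667) + (-1)·(2.1667) + (2)·(3.1667) + (-2)·(-3.8333) + (-1)·(0.1667)) / 5 = 14/5 = 2.8
  S[X_3,X_3] = ((-1.8333)·(-1.8333) + (0.1667)·(0.1667) + (2.1667)·(2.1667) + (3.1667)·(3.1667) + (-3.8333)·(-3.8333) + (0.1667)·(0.1667)) / 5 = 32.8333/5 = 6.5667

S is symmetric (S[j,i] = S[i,j]). Assembling:

S = [[0.9667, 0.2, -0.4333],
 [0.2, 4, 2.8],
 [-0.4333, 2.8, 6.5667]]


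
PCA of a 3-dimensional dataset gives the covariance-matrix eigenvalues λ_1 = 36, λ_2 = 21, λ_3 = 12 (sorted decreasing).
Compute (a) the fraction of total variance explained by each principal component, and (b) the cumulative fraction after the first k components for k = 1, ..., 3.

Step 1 — total variance = trace(Sigma) = Σ λ_i = 36 + 21 + 12 = 69.

Step 2 — fraction explained by component i = λ_i / Σ λ:
  PC1: 36/69 = 0.5217
  PC2: 21/69 = 0.3043
  PC3: 12/69 = 0.1739

Step 3 — cumulative fraction after k components = (λ_1 + ... + λ_k) / Σ λ:
  k = 1: 36/69 = 0.5217
  k = 2: (36 + 21)/69 = 57/69 = 0.8261
  k = 3: (36 + 21 + 12)/69 = 69/69 = 1

Summary (fraction, with percent):

explained: PC1 0.5217 (52.17%), PC2 0.3043 (30.43%), PC3 0.1739 (17.39%);  cumulative: 0.5217, 0.8261, 1


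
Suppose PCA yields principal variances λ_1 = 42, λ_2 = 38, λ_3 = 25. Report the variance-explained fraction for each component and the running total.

Step 1 — total variance = trace(Sigma) = Σ λ_i = 42 + 38 + 25 = 105.

Step 2 — fraction explained by component i = λ_i / Σ λ:
  PC1: 42/105 = 0.4
  PC2: 38/105 = 0.3619
  PC3: 25/105 = 0.2381

Step 3 — cumulative fraction after k components = (λ_1 + ... + λ_k) / Σ λ:
  k = 1: 42/105 = 0.4
  k = 2: (42 + 38)/105 = 80/105 = 0.7619
  k = 3: (42 + 38 + 25)/105 = 105/105 = 1

Summary (fraction, with percent):

explained: PC1 0.4 (40%), PC2 0.3619 (36.19%), PC3 0.2381 (23.81%);  cumulative: 0.4, 0.7619, 1


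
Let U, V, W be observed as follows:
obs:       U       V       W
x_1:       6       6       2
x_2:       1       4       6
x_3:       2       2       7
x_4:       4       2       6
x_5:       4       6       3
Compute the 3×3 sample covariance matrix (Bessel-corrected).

Step 1 — column means:
  mean(U) = (6 + 1 + 2 + 4 + 4) / 5 = 17/5 = 3.4
  mean(V) = (6 + 4 + 2 + 2 + 6) / 5 = 20/5 = 4
  mean(W) = (2 + 6 + 7 + 6 + 3) / 5 = 24/5 = 4.8

Step 2 — sample covariance S[i,j] = (1/(n-1)) · Σ_k (x_{k,i} - mean_i) · (x_{k,j} - mean_j), with n-1 = 4.
  S[U,U] = ((2.6)·(2.6) + (-2.4)·(-2.4) + (-1.4)·(-1.4) + (0.6)·(0.6) + (0.6)·(0.6)) / 4 = 15.2/4 = 3.8
  S[U,V] = ((2.6)·(2) + (-2.4)·(0) + (-1.4)·(-2) + (0.6)·(-2) + (0.6)·(2)) / 4 = 8/4 = 2
  S[U,W] = ((2.6)·(-2.8) + (-2.4)·(1.2) + (-1.4)·(2.2) + (0.6)·(1.2) + (0.6)·(-1.8)) / 4 = -13.6/4 = -3.4
  S[V,V] = ((2)·(2) + (0)·(0) + (-2)·(-2) + (-2)·(-2) + (2)·(2)) / 4 = 16/4 = 4
  S[V,W] = ((2)·(-2.8) + (0)·(1.2) + (-2)·(2.2) + (-2)·(1.2) + (2)·(-1.8)) / 4 = -16/4 = -4
  S[W,W] = ((-2.8)·(-2.8) + (1.2)·(1.2) + (2.2)·(2.2) + (1.2)·(1.2) + (-1.8)·(-1.8)) / 4 = 18.8/4 = 4.7

S is symmetric (S[j,i] = S[i,j]). Assembling:

S = [[3.8, 2, -3.4],
 [2, 4, -4],
 [-3.4, -4, 4.7]]


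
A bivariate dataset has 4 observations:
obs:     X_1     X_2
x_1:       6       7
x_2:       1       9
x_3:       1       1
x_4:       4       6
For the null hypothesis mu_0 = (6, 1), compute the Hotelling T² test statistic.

Step 1 — sample mean vector:
  mean(X_1) = (6 + 1 + 1 + 4) / 4 = 12/4 = 3
  mean(X_2) = (7 + 9 + 1 + 6) / 4 = 23/4 = 5.75
  x̄ = (3, 5.75),  deviation x̄ - mu_0 = (3, 5.75) - (6, 1) = (-3, 4.75).

Step 2 — sample covariance matrix, S[i,j] = (1/(n-1)) · Σ_k (x_{k,i} - mean_i) · (x_{k,j} - mean_j), divisor n-1 = 3:
  S[X_1,X_1] = ((3)·(3) + (-2)·(-2) + (-2)·(-2) + (1)·(1)) / 3 = 18/3 = 6
  S[X_1,X_2] = ((3)·(1.25) + (-2)·(3.25) + (-2)·(-4.75) + (1)·(0.25)) / 3 = 7/3 = 2.3333
  S[X_2,X_2] = ((1.25)·(1.25) + (3.25)·(3.25) + (-4.75)·(-4.75) + (0.25)·(0.25)) / 3 = 34.75/3 = 11.5833
  S = [[6, 2.3333],
 [2.3333, 11.5833]].

Step 3 — invert S. det(S) = 6·11.5833 - (2.3333)² = 64.0556.
  S^{-1} = (1/det) · [[d, -b], [-b, a]] = [[0.1808, -0.0364],
 [-0.0364, 0.0937]].

Step 4 — quadratic form (x̄ - mu_0)^T · S^{-1} · (x̄ - mu_0):
  S^{-1} · (x̄ - mu_0) = (-0.7155, 0.5542),
  (x̄ - mu_0)^T · [...] = (-3)·(-0.7155) + (4.75)·(0.5542) = 4.7791.

Step 5 — scale by n: T² = 4 · 4.7791 = 19.1162.

T² ≈ 19.1162


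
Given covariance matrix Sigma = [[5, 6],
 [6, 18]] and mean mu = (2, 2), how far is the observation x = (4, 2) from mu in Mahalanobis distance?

Step 1 — centre the observation: (x - mu) = (2, 0).

Step 2 — invert Sigma. det(Sigma) = 5·18 - (6)² = 54.
  Sigma^{-1} = (1/det) · [[d, -b], [-b, a]] = [[0.3333, -0.1111],
 [-0.1111, 0.0926]].

Step 3 — form the quadratic (x - mu)^T · Sigma^{-1} · (x - mu):
  Sigma^{-1} · (x - mu) = (0.6667, -0.2222).
  (x - mu)^T · [Sigma^{-1} · (x - mu)] = (2)·(0.6667) + (0)·(-0.2222) = 1.3333.

Step 4 — take square root: d = √(1.3333) ≈ 1.1547.

d(x, mu) = √(1.3333) ≈ 1.1547


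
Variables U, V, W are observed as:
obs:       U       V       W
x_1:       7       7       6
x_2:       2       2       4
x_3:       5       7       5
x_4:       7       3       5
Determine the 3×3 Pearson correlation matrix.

Step 1 — column means:
  mean(U) = (7 + 2 + 5 + 7) / 4 = 21/4 = 5.25
  mean(V) = (7 + 2 + 7 + 3) / 4 = 19/4 = 4.75
  mean(W) = (6 + 4 + 5 + 5) / 4 = 20/4 = 5

Step 2 — sample variances and covariances s[i,j] = (1/(n-1)) · Σ_k (x_{k,i} - mean_i) · (x_{k,j} - mean_j), with n-1 = 3:
  s[U,U] = ((1.75)·(1.75) + (-3.25)·(-3.25) + (-0.25)·(-0.25) + (1.75)·(1.75)) / 3 = 16.75/3 = 5.5833
  s[U,V] = ((1.75)·(2.25) + (-3.25)·(-2.75) + (-0.25)·(2.25) + (1.75)·(-1.75)) / 3 = 9.25/3 = 3.0833
  s[U,W] = ((1.75)·(1) + (-3.25)·(-1) + (-0.25)·(0) + (1.75)·(0)) / 3 = 5/3 = 1.6667
  s[V,V] = ((2.25)·(2.25) + (-2.75)·(-2.75) + (2.25)·(2.25) + (-1.75)·(-1.75)) / 3 = 20.75/3 = 6.9167
  s[V,W] = ((2.25)·(1) + (-2.75)·(-1) + (2.25)·(0) + (-1.75)·(0)) / 3 = 5/3 = 1.6667
  s[W,W] = ((1)·(1) + (-1)·(-1) + (0)·(0) + (0)·(0)) / 3 = 2/3 = 0.6667
  Sample standard deviations s_i = √(s[i,i]):
  s(U) = √(5.5833) = 2.3629
  s(V) = √(6.9167) = 2.63
  s(W) = √(0.6667) = 0.8165

Step 3 — r_{ij} = s_{ij} / (s_i · s_j):
  r[U,U] = 1 (diagonal).
  r[U,V] = 3.0833 / (2.3629 · 2.63) = 3.0833 / 6.2143 = 0.4962
  r[U,W] = 1.6667 / (2.3629 · 0.8165) = 1.6667 / 1.9293 = 0.8639
  r[V,V] = 1 (diagonal).
  r[V,W] = 1.6667 / (2.63 · 0.8165) = 1.6667 / 2.1473 = 0.7762
  r[W,W] = 1 (diagonal).

R is symmetric with unit diagonal. Assembling:

R = [[1, 0.4962, 0.8639],
 [0.4962, 1, 0.7762],
 [0.8639, 0.7762, 1]]


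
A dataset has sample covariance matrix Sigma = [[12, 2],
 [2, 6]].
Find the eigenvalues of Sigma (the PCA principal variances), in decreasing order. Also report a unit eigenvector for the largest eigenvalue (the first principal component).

Step 1 — characteristic polynomial of 2×2 Sigma:
  det(Sigma - λI) = λ² - trace · λ + det = 0.
  trace = 12 + 6 = 18, det = 12·6 - (2)² = 68.
Step 2 — discriminant:
  Δ = trace² - 4·det = 324 - 272 = 52.
Step 3 — eigenvalues:
  λ = (trace ± √Δ)/2 = (18 ± 7.2111)/2,
  λ_1 = 12.6056,  λ_2 = 5.3944.

Step 4 — unit eigenvector for λ_1: solve (Sigma - λ_1 I)v = 0. First row:
  (12 - 12.6056)·v_x + (2)·v_y = 0, i.e. (-0.6056)·v_x + (2)·v_y = 0,
  so v ∝ (b, λ_1 - a) = (2, 0.6056) = u.
  ||u|| = √((2)² + (0.6056)²) = √(4.3667) ≈ 2.0897,
  v_1 = u/||u|| ≈ (0.9571, 0.2898) (||v_1|| = 1).

λ_1 = 12.6056,  λ_2 = 5.3944;  v_1 ≈ (0.9571, 0.2898)


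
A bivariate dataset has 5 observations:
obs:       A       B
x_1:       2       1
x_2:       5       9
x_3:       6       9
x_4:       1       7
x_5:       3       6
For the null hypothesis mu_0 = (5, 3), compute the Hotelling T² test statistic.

Step 1 — sample mean vector:
  mean(A) = (2 + 5 + 6 + 1 + 3) / 5 = 17/5 = 3.4
  mean(B) = (1 + 9 + 9 + 7 + 6) / 5 = 32/5 = 6.4
  x̄ = (3.4, 6.4),  deviation x̄ - mu_0 = (3.4, 6.4) - (5, 3) = (-1.6, 3.4).

Step 2 — sample covariance matrix, S[i,j] = (1/(n-1)) · Σ_k (x_{k,i} - mean_i) · (x_{k,j} - mean_j), divisor n-1 = 4:
  S[A,A] = ((-1.4)·(-1.4) + (1.6)·(1.6) + (2.6)·(2.6) + (-2.4)·(-2.4) + (-0.4)·(-0.4)) / 4 = 17.2/4 = 4.3
  S[A,B] = ((-1.4)·(-5.4) + (1.6)·(2.6) + (2.6)·(2.6) + (-2.4)·(0.6) + (-0.4)·(-0.4)) / 4 = 17.2/4 = 4.3
  S[B,B] = ((-5.4)·(-5.4) + (2.6)·(2.6) + (2.6)·(2.6) + (0.6)·(0.6) + (-0.4)·(-0.4)) / 4 = 43.2/4 = 10.8
  S = [[4.3, 4.3],
 [4.3, 10.8]].

Step 3 — invert S. det(S) = 4.3·10.8 - (4.3)² = 27.95.
  S^{-1} = (1/det) · [[d, -b], [-b, a]] = [[0.3864, -0.1538],
 [-0.1538, 0.1538]].

Step 4 — quadratic form (x̄ - mu_0)^T · S^{-1} · (x̄ - mu_0):
  S^{-1} · (x̄ - mu_0) = (-1.1413, 0.7692),
  (x̄ - mu_0)^T · [...] = (-1.6)·(-1.1413) + (3.4)·(0.7692) = 4.4415.

Step 5 — scale by n: T² = 5 · 4.4415 = 22.2075.

T² ≈ 22.2075


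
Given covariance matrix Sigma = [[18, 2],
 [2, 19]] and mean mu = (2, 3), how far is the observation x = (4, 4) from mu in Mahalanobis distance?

Step 1 — centre the observation: (x - mu) = (2, 1).

Step 2 — invert Sigma. det(Sigma) = 18·19 - (2)² = 338.
  Sigma^{-1} = (1/det) · [[d, -b], [-b, a]] = [[0.0562, -0.0059],
 [-0.0059, 0.0533]].

Step 3 — form the quadratic (x - mu)^T · Sigma^{-1} · (x - mu):
  Sigma^{-1} · (x - mu) = (0.1065, 0.0414).
  (x - mu)^T · [Sigma^{-1} · (x - mu)] = (2)·(0.1065) + (1)·(0.0414) = 0.2544.

Step 4 — take square root: d = √(0.2544) ≈ 0.5044.

d(x, mu) = √(0.2544) ≈ 0.5044


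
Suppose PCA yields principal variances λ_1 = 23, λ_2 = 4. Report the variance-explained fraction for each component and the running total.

Step 1 — total variance = trace(Sigma) = Σ λ_i = 23 + 4 = 27.

Step 2 — fraction explained by component i = λ_i / Σ λ:
  PC1: 23/27 = 0.8519
  PC2: 4/27 = 0.1481

Step 3 — cumulative fraction after k components = (λ_1 + ... + λ_k) / Σ λ:
  k = 1: 23/27 = 0.8519
  k = 2: (23 + 4)/27 = 27/27 = 1

Summary (fraction, with percent):

explained: PC1 0.8519 (85.19%), PC2 0.1481 (14.81%);  cumulative: 0.8519, 1


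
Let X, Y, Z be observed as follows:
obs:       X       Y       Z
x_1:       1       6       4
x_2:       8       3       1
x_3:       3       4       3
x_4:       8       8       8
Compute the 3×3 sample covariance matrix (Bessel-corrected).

Step 1 — column means:
  mean(X) = (1 + 8 + 3 + 8) / 4 = 20/4 = 5
  mean(Y) = (6 + 3 + 4 + 8) / 4 = 21/4 = 5.25
  mean(Z) = (4 + 1 + 3 + 8) / 4 = 16/4 = 4

Step 2 — sample covariance S[i,j] = (1/(n-1)) · Σ_k (x_{k,i} - mean_i) · (x_{k,j} - mean_j), with n-1 = 3.
  S[X,X] = ((-4)·(-4) + (3)·(3) + (-2)·(-2) + (3)·(3)) / 3 = 38/3 = 12.6667
  S[X,Y] = ((-4)·(0.75) + (3)·(-2.25) + (-2)·(-1.25) + (3)·(2.75)) / 3 = 1/3 = 0.3333
  S[X,Z] = ((-4)·(0) + (3)·(-3) + (-2)·(-1) + (3)·(4)) / 3 = 5/3 = 1.6667
  S[Y,Y] = ((0.75)·(0.75) + (-2.25)·(-2.25) + (-1.25)·(-1.25) + (2.75)·(2.75)) / 3 = 14.75/3 = 4.9167
  S[Y,Z] = ((0.75)·(0) + (-2.25)·(-3) + (-1.25)·(-1) + (2.75)·(4)) / 3 = 19/3 = 6.3333
  S[Z,Z] = ((0)·(0) + (-3)·(-3) + (-1)·(-1) + (4)·(4)) / 3 = 26/3 = 8.6667

S is symmetric (S[j,i] = S[i,j]). Assembling:

S = [[12.6667, 0.3333, 1.6667],
 [0.3333, 4.9167, 6.3333],
 [1.6667, 6.3333, 8.6667]]


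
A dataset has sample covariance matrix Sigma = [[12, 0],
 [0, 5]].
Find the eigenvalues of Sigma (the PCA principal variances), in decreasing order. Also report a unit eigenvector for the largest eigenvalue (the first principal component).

Step 1 — characteristic polynomial of 2×2 Sigma:
  det(Sigma - λI) = λ² - trace · λ + det = 0.
  trace = 12 + 5 = 17, det = 12·5 - (0)² = 60.
Step 2 — discriminant:
  Δ = trace² - 4·det = 289 - 240 = 49.
Step 3 — eigenvalues:
  λ = (trace ± √Δ)/2 = (17 ± 7)/2,
  λ_1 = 12,  λ_2 = 5.

Step 4 — unit eigenvector for λ_1: Sigma is diagonal, so its eigenvectors are the coordinate axes. λ_1 = 12 is the diagonal entry on the first coordinate axis, hence
  v_1 = (1, 0) (||v_1|| = 1).

λ_1 = 12,  λ_2 = 5;  v_1 ≈ (1, 0)


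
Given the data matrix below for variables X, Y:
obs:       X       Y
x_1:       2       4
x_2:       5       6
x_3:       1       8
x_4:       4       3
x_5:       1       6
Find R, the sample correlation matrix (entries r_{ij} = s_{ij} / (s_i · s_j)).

Step 1 — column means:
  mean(X) = (2 + 5 + 1 + 4 + 1) / 5 = 13/5 = 2.6
  mean(Y) = (4 + 6 + 8 + 3 + 6) / 5 = 27/5 = 5.4

Step 2 — sample variances and covariances s[i,j] = (1/(n-1)) · Σ_k (x_{k,i} - mean_i) · (x_{k,j} - mean_j), with n-1 = 4:
  s[X,X] = ((-0.6)·(-0.6) + (2.4)·(2.4) + (-1.6)·(-1.6) + (1.4)·(1.4) + (-1.6)·(-1.6)) / 4 = 13.2/4 = 3.3
  s[X,Y] = ((-0.6)·(-1.4) + (2.4)·(0.6) + (-1.6)·(2.6) + (1.4)·(-2.4) + (-1.6)·(0.6)) / 4 = -6.2/4 = -1.55
  s[Y,Y] = ((-1.4)·(-1.4) + (0.6)·(0.6) + (2.6)·(2.6) + (-2.4)·(-2.4) + (0.6)·(0.6)) / 4 = 15.2/4 = 3.8
  Sample standard deviations s_i = √(s[i,i]):
  s(X) = √(3.3) = 1.8166
  s(Y) = √(3.8) = 1.9494

Step 3 — r_{ij} = s_{ij} / (s_i · s_j):
  r[X,X] = 1 (diagonal).
  r[X,Y] = -1.55 / (1.8166 · 1.9494) = -1.55 / 3.5412 = -0.4377
  r[Y,Y] = 1 (diagonal).

R is symmetric with unit diagonal. Assembling:

R = [[1, -0.4377],
 [-0.4377, 1]]


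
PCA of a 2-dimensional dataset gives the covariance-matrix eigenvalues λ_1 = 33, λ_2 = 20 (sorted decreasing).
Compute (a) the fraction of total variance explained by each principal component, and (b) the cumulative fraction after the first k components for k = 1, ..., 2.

Step 1 — total variance = trace(Sigma) = Σ λ_i = 33 + 20 = 53.

Step 2 — fraction explained by component i = λ_i / Σ λ:
  PC1: 33/53 = 0.6226
  PC2: 20/53 = 0.3774

Step 3 — cumulative fraction after k components = (λ_1 + ... + λ_k) / Σ λ:
  k = 1: 33/53 = 0.6226
  k = 2: (33 + 20)/53 = 53/53 = 1

Summary (fraction, with percent):

explained: PC1 0.6226 (62.26%), PC2 0.3774 (37.74%);  cumulative: 0.6226, 1


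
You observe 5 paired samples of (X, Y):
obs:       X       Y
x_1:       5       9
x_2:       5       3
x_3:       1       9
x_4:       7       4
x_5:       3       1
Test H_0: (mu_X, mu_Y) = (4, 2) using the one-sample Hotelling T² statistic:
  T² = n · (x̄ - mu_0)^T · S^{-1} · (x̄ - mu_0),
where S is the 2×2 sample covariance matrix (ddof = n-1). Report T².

Step 1 — sample mean vector:
  mean(X) = (5 + 5 + 1 + 7 + 3) / 5 = 21/5 = 4.2
  mean(Y) = (9 + 3 + 9 + 4 + 1) / 5 = 26/5 = 5.2
  x̄ = (4.2, 5.2),  deviation x̄ - mu_0 = (4.2, 5.2) - (4, 2) = (0.2, 3.2).

Step 2 — sample covariance matrix, S[i,j] = (1/(n-1)) · Σ_k (x_{k,i} - mean_i) · (x_{k,j} - mean_j), divisor n-1 = 4:
  S[X,X] = ((0.8)·(0.8) + (0.8)·(0.8) + (-3.2)·(-3.2) + (2.8)·(2.8) + (-1.2)·(-1.2)) / 4 = 20.8/4 = 5.2
  S[X,Y] = ((0.8)·(3.8) + (0.8)·(-2.2) + (-3.2)·(3.8) + (2.8)·(-1.2) + (-1.2)·(-4.2)) / 4 = -9.2/4 = -2.3
  S[Y,Y] = ((3.8)·(3.8) + (-2.2)·(-2.2) + (3.8)·(3.8) + (-1.2)·(-1.2) + (-4.2)·(-4.2)) / 4 = 52.8/4 = 13.2
  S = [[5.2, -2.3],
 [-2.3, 13.2]].

Step 3 — invert S. det(S) = 5.2·13.2 - (-2.3)² = 63.35.
  S^{-1} = (1/det) · [[d, -b], [-b, a]] = [[0.2084, 0.0363],
 [0.0363, 0.0821]].

Step 4 — quadratic form (x̄ - mu_0)^T · S^{-1} · (x̄ - mu_0):
  S^{-1} · (x̄ - mu_0) = (0.1579, 0.2699),
  (x̄ - mu_0)^T · [...] = (0.2)·(0.1579) + (3.2)·(0.2699) = 0.8953.

Step 5 — scale by n: T² = 5 · 0.8953 = 4.4767.

T² ≈ 4.4767


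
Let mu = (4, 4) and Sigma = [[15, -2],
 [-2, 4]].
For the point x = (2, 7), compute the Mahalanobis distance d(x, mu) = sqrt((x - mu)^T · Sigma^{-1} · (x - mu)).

Step 1 — centre the observation: (x - mu) = (-2, 3).

Step 2 — invert Sigma. det(Sigma) = 15·4 - (-2)² = 56.
  Sigma^{-1} = (1/det) · [[d, -b], [-b, a]] = [[0.0714, 0.0357],
 [0.0357, 0.2679]].

Step 3 — form the quadratic (x - mu)^T · Sigma^{-1} · (x - mu):
  Sigma^{-1} · (x - mu) = (-0.0357, 0.7321).
  (x - mu)^T · [Sigma^{-1} · (x - mu)] = (-2)·(-0.0357) + (3)·(0.7321) = 2.2679.

Step 4 — take square root: d = √(2.2679) ≈ 1.5059.

d(x, mu) = √(2.2679) ≈ 1.5059


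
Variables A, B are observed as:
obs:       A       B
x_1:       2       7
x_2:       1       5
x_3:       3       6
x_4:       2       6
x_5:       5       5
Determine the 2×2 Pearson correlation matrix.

Step 1 — column means:
  mean(A) = (2 + 1 + 3 + 2 + 5) / 5 = 13/5 = 2.6
  mean(B) = (7 + 5 + 6 + 6 + 5) / 5 = 29/5 = 5.8

Step 2 — sample variances and covariances s[i,j] = (1/(n-1)) · Σ_k (x_{k,i} - mean_i) · (x_{k,j} - mean_j), with n-1 = 4:
  s[A,A] = ((-0.6)·(-0.6) + (-1.6)·(-1.6) + (0.4)·(0.4) + (-0.6)·(-0.6) + (2.4)·(2.4)) / 4 = 9.2/4 = 2.3
  s[A,B] = ((-0.6)·(1.2) + (-1.6)·(-0.8) + (0.4)·(0.2) + (-0.6)·(0.2) + (2.4)·(-0.8)) / 4 = -1.4/4 = -0.35
  s[B,B] = ((1.2)·(1.2) + (-0.8)·(-0.8) + (0.2)·(0.2) + (0.2)·(0.2) + (-0.8)·(-0.8)) / 4 = 2.8/4 = 0.7
  Sample standard deviations s_i = √(s[i,i]):
  s(A) = √(2.3) = 1.5166
  s(B) = √(0.7) = 0.8367

Step 3 — r_{ij} = s_{ij} / (s_i · s_j):
  r[A,A] = 1 (diagonal).
  r[A,B] = -0.35 / (1.5166 · 0.8367) = -0.35 / 1.2689 = -0.2758
  r[B,B] = 1 (diagonal).

R is symmetric with unit diagonal. Assembling:

R = [[1, -0.2758],
 [-0.2758, 1]]


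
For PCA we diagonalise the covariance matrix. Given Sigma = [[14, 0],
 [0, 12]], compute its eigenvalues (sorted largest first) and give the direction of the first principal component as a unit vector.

Step 1 — characteristic polynomial of 2×2 Sigma:
  det(Sigma - λI) = λ² - trace · λ + det = 0.
  trace = 14 + 12 = 26, det = 14·12 - (0)² = 168.
Step 2 — discriminant:
  Δ = trace² - 4·det = 676 - 672 = 4.
Step 3 — eigenvalues:
  λ = (trace ± √Δ)/2 = (26 ± 2)/2,
  λ_1 = 14,  λ_2 = 12.

Step 4 — unit eigenvector for λ_1: Sigma is diagonal, so its eigenvectors are the coordinate axes. λ_1 = 14 is the diagonal entry on the first coordinate axis, hence
  v_1 = (1, 0) (||v_1|| = 1).

λ_1 = 14,  λ_2 = 12;  v_1 ≈ (1, 0)


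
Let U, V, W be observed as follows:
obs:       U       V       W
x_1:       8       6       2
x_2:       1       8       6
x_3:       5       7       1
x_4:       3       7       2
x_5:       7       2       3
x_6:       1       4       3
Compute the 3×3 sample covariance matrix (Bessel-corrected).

Step 1 — column means:
  mean(U) = (8 + 1 + 5 + 3 + 7 + 1) / 6 = 25/6 = 4.1667
  mean(V) = (6 + 8 + 7 + 7 + 2 + 4) / 6 = 34/6 = 5.6667
  mean(W) = (2 + 6 + 1 + 2 + 3 + 3) / 6 = 17/6 = 2.8333

Step 2 — sample covariance S[i,j] = (1/(n-1)) · Σ_k (x_{k,i} - mean_i) · (x_{k,j} - mean_j), with n-1 = 5.
  S[U,U] = ((3.8333)·(3.8333) + (-3.1667)·(-3.1667) + (0.8333)·(0.8333) + (-1.1667)·(-1.1667) + (2.8333)·(2.8333) + (-3.1667)·(-3.1667)) / 5 = 44.8333/5 = 8.9667
  S[U,V] = ((3.8333)·(0.3333) + (-3.1667)·(2.3333) + (0.8333)·(1.3333) + (-1.1667)·(1.3333) + (2.8333)·(-3.6667) + (-3.1667)·(-1.6667)) / 5 = -11.6667/5 = -2.3333
  S[U,W] = ((3.8333)·(-0.8333) + (-3.1667)·(3.1667) + (0.8333)·(-1.8333) + (-1.1667)·(-0.8333) + (2.8333)·(0.1667) + (-3.1667)·(0.1667)) / 5 = -13.8333/5 = -2.7667
  S[V,V] = ((0.3333)·(0.3333) + (2.3333)·(2.3333) + (1.3333)·(1.3333) + (1.3333)·(1.3333) + (-3.6667)·(-3.6667) + (-1.6667)·(-1.6667)) / 5 = 25.3333/5 = 5.0667
  S[V,W] = ((0.3333)·(-0.8333) + (2.3333)·(3.1667) + (1.3333)·(-1.8333) + (1.3333)·(-0.8333) + (-3.6667)·(0.1667) + (-1.6667)·(0.1667)) / 5 = 2.6667/5 = 0.5333
  S[W,W] = ((-0.8333)·(-0.8333) + (3.1667)·(3.1667) + (-1.8333)·(-1.8333) + (-0.8333)·(-0.8333) + (0.1667)·(0.1667) + (0.1667)·(0.1667)) / 5 = 14.8333/5 = 2.9667

S is symmetric (S[j,i] = S[i,j]). Assembling:

S = [[8.9667, -2.3333, -2.7667],
 [-2.3333, 5.0667, 0.5333],
 [-2.7667, 0.5333, 2.9667]]


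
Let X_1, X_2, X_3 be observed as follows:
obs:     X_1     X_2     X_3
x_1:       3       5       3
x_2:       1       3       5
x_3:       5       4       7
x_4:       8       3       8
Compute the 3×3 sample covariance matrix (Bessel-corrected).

Step 1 — column means:
  mean(X_1) = (3 + 1 + 5 + 8) / 4 = 17/4 = 4.25
  mean(X_2) = (5 + 3 + 4 + 3) / 4 = 15/4 = 3.75
  mean(X_3) = (3 + 5 + 7 + 8) / 4 = 23/4 = 5.75

Step 2 — sample covariance S[i,j] = (1/(n-1)) · Σ_k (x_{k,i} - mean_i) · (x_{k,j} - mean_j), with n-1 = 3.
  S[X_1,X_1] = ((-1.25)·(-1.25) + (-3.25)·(-3.25) + (0.75)·(0.75) + (3.75)·(3.75)) / 3 = 26.75/3 = 8.9167
  S[X_1,X_2] = ((-1.25)·(1.25) + (-3.25)·(-0.75) + (0.75)·(0.25) + (3.75)·(-0.75)) / 3 = -1.75/3 = -0.5833
  S[X_1,X_3] = ((-1.25)·(-2.75) + (-3.25)·(-0.75) + (0.75)·(1.25) + (3.75)·(2.25)) / 3 = 15.25/3 = 5.0833
  S[X_2,X_2] = ((1.25)·(1.25) + (-0.75)·(-0.75) + (0.25)·(0.25) + (-0.75)·(-0.75)) / 3 = 2.75/3 = 0.9167
  S[X_2,X_3] = ((1.25)·(-2.75) + (-0.75)·(-0.75) + (0.25)·(1.25) + (-0.75)·(2.25)) / 3 = -4.25/3 = -1.4167
  S[X_3,X_3] = ((-2.75)·(-2.75) + (-0.75)·(-0.75) + (1.25)·(1.25) + (2.25)·(2.25)) / 3 = 14.75/3 = 4.9167

S is symmetric (S[j,i] = S[i,j]). Assembling:

S = [[8.9167, -0.5833, 5.0833],
 [-0.5833, 0.9167, -1.4167],
 [5.0833, -1.4167, 4.9167]]


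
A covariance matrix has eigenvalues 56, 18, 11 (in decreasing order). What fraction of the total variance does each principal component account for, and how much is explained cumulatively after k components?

Step 1 — total variance = trace(Sigma) = Σ λ_i = 56 + 18 + 11 = 85.

Step 2 — fraction explained by component i = λ_i / Σ λ:
  PC1: 56/85 = 0.6588
  PC2: 18/85 = 0.2118
  PC3: 11/85 = 0.1294

Step 3 — cumulative fraction after k components = (λ_1 + ... + λ_k) / Σ λ:
  k = 1: 56/85 = 0.6588
  k = 2: (56 + 18)/85 = 74/85 = 0.8706
  k = 3: (56 + 18 + 11)/85 = 85/85 = 1

Summary (fraction, with percent):

explained: PC1 0.6588 (65.88%), PC2 0.2118 (21.18%), PC3 0.1294 (12.94%);  cumulative: 0.6588, 0.8706, 1


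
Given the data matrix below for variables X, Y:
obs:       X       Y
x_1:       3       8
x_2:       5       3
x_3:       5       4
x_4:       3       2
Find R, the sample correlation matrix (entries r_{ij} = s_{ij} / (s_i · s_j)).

Step 1 — column means:
  mean(X) = (3 + 5 + 5 + 3) / 4 = 16/4 = 4
  mean(Y) = (8 + 3 + 4 + 2) / 4 = 17/4 = 4.25

Step 2 — sample variances and covariances s[i,j] = (1/(n-1)) · Σ_k (x_{k,i} - mean_i) · (x_{k,j} - mean_j), with n-1 = 3:
  s[X,X] = ((-1)·(-1) + (1)·(1) + (1)·(1) + (-1)·(-1)) / 3 = 4/3 = 1.3333
  s[X,Y] = ((-1)·(3.75) + (1)·(-1.25) + (1)·(-0.25) + (-1)·(-2.25)) / 3 = -3/3 = -1
  s[Y,Y] = ((3.75)·(3.75) + (-1.25)·(-1.25) + (-0.25)·(-0.25) + (-2.25)·(-2.25)) / 3 = 20.75/3 = 6.9167
  Sample standard deviations s_i = √(s[i,i]):
  s(X) = √(1.3333) = 1.1547
  s(Y) = √(6.9167) = 2.63

Step 3 — r_{ij} = s_{ij} / (s_i · s_j):
  r[X,X] = 1 (diagonal).
  r[X,Y] = -1 / (1.1547 · 2.63) = -1 / 3.0368 = -0.3293
  r[Y,Y] = 1 (diagonal).

R is symmetric with unit diagonal. Assembling:

R = [[1, -0.3293],
 [-0.3293, 1]]
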